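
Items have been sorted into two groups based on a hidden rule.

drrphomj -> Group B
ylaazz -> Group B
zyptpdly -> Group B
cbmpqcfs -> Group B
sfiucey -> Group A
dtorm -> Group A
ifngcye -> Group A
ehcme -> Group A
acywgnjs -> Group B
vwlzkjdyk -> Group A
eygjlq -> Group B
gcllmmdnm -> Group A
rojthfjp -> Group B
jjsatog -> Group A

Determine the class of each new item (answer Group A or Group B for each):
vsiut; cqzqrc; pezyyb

Group A, Group B, Group B

The classifier is using: odd length.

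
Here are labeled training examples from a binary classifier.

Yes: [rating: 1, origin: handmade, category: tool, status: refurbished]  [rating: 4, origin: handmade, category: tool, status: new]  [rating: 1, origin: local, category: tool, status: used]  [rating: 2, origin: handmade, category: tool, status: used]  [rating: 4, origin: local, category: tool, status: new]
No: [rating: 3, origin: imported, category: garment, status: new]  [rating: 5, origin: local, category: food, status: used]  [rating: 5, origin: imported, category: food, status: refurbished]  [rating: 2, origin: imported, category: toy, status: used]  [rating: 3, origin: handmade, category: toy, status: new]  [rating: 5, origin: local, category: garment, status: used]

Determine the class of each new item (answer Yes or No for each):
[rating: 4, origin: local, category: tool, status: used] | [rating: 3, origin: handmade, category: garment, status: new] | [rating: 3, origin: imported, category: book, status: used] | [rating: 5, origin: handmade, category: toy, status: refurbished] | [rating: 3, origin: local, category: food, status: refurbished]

Yes, No, No, No, No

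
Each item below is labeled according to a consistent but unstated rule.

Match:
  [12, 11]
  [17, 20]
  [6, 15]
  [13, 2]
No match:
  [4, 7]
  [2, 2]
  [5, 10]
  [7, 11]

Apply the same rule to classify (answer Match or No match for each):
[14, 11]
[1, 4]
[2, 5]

Match, No match, No match

'Match' ⟺ max ≥ 12.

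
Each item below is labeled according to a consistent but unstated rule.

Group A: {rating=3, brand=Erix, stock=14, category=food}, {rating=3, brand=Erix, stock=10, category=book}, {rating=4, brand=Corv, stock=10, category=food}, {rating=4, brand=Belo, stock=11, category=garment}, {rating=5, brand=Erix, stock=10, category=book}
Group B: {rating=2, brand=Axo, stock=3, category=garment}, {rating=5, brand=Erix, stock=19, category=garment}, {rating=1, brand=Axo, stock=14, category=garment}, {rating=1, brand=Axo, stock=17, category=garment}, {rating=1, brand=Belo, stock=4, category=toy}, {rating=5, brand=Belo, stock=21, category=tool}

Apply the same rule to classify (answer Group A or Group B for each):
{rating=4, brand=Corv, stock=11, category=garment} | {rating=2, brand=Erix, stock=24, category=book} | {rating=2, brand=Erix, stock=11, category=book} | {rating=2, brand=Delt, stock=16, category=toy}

Group A, Group B, Group B, Group B

All 'Group A' examples share one property — rating ≥ 3 AND stock ≤ 14 — and every 'Group B' example lacks it.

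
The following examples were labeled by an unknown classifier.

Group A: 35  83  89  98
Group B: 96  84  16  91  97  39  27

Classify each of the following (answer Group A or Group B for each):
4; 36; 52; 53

Group B, Group B, Group B, Group A

Comparing the two groups points to one rule — ≡ 2 (mod 3).
4 — 4 mod 3 = 1, hence Group B. 36 — 36 mod 3 = 0, hence Group B. 52 — 52 mod 3 = 1, hence Group B. 53 — 53 mod 3 = 2, hence Group A.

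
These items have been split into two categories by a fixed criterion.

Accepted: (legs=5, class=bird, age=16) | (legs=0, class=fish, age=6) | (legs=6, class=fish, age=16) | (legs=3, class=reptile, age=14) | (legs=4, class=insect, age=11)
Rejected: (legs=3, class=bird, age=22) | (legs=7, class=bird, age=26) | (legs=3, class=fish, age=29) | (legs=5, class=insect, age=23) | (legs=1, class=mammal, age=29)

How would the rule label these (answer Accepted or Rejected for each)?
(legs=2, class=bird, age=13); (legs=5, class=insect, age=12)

All 'Accepted' examples share one property — age ≤ 16 — and every 'Rejected' example lacks it.
Accepted: (legs=2, class=bird, age=13), since age = 13. Accepted: (legs=5, class=insect, age=12), since age = 12.

Accepted, Accepted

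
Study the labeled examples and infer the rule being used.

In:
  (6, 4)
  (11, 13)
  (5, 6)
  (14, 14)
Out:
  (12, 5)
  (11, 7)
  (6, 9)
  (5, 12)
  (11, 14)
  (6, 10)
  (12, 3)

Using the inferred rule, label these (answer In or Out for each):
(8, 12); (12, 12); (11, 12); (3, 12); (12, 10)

Out, In, In, Out, In

The pattern is that an item is 'In' exactly when: |first − second| ≤ 2.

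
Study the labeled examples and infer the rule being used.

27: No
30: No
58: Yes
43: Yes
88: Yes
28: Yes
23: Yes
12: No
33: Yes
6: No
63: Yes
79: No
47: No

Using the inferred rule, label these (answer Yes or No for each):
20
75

Looking at the examples, the only property every 'Yes' case has and every 'No' case lacks is: ≡ 3 (mod 5).
20: No (20 mod 5 = 0). 75: No (75 mod 5 = 0).

No, No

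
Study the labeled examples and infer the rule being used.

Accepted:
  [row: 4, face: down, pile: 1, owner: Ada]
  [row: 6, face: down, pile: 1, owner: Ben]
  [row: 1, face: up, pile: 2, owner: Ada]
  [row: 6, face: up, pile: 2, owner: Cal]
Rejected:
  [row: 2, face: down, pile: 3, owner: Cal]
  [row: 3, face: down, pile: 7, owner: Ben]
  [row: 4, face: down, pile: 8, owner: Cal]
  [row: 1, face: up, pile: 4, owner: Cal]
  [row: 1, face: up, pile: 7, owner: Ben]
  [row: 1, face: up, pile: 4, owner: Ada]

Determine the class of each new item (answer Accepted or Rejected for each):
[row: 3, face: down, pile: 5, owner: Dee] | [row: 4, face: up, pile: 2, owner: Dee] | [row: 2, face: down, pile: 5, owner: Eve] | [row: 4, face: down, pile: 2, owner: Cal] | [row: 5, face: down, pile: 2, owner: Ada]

Rejected, Accepted, Rejected, Accepted, Accepted

The common property of the 'Accepted' items is: pile ≤ 2. No 'Rejected' item has it.
[row: 3, face: down, pile: 5, owner: Dee]: pile = 5 — fails the rule, so Rejected.
[row: 4, face: up, pile: 2, owner: Dee]: pile = 2 — checks out, so Accepted.
[row: 2, face: down, pile: 5, owner: Eve]: pile = 5 — fails the rule, so Rejected.
[row: 4, face: down, pile: 2, owner: Cal]: pile = 2 — checks out, so Accepted.
[row: 5, face: down, pile: 2, owner: Ada]: pile = 2 — checks out, so Accepted.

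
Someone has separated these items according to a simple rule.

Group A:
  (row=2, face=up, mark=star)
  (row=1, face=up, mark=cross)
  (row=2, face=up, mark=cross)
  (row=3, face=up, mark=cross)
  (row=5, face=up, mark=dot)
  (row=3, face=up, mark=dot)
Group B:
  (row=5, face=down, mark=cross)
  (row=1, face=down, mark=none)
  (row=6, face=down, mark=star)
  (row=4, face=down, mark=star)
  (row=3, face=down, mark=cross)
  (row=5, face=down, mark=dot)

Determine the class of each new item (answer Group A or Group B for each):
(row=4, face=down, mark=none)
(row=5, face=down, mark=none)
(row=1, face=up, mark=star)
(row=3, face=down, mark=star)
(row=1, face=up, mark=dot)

Group B, Group B, Group A, Group B, Group A

The rule appears to be: face is up.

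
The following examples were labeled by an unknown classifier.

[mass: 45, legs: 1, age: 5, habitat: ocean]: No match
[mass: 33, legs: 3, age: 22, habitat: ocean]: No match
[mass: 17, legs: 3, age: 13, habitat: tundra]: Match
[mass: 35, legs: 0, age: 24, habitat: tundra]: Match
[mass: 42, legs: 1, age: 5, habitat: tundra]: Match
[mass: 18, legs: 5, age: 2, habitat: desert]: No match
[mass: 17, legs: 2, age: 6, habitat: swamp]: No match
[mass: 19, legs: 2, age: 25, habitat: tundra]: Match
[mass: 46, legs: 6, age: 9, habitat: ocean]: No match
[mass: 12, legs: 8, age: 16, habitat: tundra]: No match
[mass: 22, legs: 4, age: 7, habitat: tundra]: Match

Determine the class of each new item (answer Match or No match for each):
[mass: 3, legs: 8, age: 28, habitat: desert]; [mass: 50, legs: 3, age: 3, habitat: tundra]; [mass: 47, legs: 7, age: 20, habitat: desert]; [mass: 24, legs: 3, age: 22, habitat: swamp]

No match, Match, No match, No match

The simplest hypothesis consistent with all the labels is: habitat is tundra AND legs ≤ 4.
[mass: 3, legs: 8, age: 28, habitat: desert] → habitat is desert, legs = 8 → No match. [mass: 50, legs: 3, age: 3, habitat: tundra] → habitat is tundra, legs = 3 → Match. [mass: 47, legs: 7, age: 20, habitat: desert] → habitat is desert, legs = 7 → No match. [mass: 24, legs: 3, age: 22, habitat: swamp] → habitat is swamp, legs = 3 → No match.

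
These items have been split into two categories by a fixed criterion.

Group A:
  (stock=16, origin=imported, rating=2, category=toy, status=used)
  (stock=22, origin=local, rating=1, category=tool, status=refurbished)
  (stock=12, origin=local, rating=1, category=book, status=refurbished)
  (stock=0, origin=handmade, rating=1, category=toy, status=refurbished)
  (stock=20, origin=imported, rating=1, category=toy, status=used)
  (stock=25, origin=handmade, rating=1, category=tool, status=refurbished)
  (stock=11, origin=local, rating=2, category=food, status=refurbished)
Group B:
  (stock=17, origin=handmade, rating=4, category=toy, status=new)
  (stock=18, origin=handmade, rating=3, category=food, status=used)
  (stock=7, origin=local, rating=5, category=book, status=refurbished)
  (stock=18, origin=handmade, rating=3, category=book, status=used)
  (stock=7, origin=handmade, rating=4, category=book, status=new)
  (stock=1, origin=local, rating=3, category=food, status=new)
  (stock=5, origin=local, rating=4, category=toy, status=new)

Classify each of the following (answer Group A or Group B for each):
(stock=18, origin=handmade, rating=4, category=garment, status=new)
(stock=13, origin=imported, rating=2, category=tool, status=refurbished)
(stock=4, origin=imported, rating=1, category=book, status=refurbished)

Group B, Group A, Group A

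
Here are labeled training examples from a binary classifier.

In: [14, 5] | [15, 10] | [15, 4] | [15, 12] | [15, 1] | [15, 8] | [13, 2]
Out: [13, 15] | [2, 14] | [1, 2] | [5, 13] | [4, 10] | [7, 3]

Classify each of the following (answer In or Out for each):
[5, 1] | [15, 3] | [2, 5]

All 'In' examples share one property — first > second AND sum ≥ 14 — and every 'Out' example lacks it.
Out: [5, 1], since 5 > 1, 5+1 = 6. In: [15, 3], since 15 > 3, 15+3 = 18. Out: [2, 5], since 2 < 5, 2+5 = 7.

Out, In, Out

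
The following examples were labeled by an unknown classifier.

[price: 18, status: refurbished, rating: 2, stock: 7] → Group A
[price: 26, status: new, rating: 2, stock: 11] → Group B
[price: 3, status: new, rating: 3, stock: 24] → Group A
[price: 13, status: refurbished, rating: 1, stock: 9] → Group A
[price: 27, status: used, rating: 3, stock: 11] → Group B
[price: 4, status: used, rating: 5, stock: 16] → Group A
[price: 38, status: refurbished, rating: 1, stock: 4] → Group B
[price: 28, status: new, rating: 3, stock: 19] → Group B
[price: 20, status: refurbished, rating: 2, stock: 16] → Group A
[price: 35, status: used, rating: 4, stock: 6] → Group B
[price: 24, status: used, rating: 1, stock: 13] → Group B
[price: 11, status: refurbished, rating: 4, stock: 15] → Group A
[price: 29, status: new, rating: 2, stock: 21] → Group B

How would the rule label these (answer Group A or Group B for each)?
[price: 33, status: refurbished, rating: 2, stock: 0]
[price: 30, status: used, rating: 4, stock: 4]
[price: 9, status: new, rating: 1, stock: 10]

Group B, Group B, Group A

All 'Group A' examples share one property — price ≤ 20 — and every 'Group B' example lacks it.
[price: 33, status: refurbished, rating: 2, stock: 0]: Group B (price = 33).
[price: 30, status: used, rating: 4, stock: 4]: Group B (price = 30).
[price: 9, status: new, rating: 1, stock: 10]: Group A (price = 9).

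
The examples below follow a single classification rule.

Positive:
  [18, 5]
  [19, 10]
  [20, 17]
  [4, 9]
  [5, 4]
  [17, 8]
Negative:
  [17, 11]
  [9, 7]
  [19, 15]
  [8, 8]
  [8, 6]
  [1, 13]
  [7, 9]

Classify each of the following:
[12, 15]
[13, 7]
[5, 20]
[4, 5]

Comparing the two groups points to one rule — sum is odd.

Positive, Negative, Positive, Positive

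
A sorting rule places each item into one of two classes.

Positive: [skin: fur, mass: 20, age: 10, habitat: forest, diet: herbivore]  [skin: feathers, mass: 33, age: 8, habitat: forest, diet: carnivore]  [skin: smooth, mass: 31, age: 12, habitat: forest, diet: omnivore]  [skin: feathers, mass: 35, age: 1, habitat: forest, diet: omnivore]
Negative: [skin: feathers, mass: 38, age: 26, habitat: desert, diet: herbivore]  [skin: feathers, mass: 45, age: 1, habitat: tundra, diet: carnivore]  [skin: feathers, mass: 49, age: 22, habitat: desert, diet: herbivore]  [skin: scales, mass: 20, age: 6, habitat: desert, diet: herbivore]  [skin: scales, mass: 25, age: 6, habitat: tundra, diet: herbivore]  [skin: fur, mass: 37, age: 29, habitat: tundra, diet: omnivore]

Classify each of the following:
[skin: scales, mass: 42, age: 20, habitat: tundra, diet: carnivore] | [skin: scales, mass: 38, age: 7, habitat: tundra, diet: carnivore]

Negative, Negative

The simplest hypothesis consistent with all the labels is: habitat is forest.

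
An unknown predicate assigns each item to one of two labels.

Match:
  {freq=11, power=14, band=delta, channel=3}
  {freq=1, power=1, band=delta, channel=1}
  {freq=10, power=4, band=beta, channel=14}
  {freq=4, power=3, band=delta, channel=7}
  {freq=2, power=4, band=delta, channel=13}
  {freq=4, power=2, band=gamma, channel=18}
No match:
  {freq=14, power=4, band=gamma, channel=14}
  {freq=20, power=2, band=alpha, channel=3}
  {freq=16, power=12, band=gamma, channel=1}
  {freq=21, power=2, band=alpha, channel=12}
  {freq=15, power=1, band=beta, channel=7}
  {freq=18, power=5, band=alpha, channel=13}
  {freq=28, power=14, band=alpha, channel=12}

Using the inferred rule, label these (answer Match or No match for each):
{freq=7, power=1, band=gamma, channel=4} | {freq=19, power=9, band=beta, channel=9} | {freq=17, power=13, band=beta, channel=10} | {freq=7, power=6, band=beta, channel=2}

All 'Match' examples share one property — freq ≤ 11 — and every 'No match' example lacks it.
{freq=7, power=1, band=gamma, channel=4}: freq = 7 — matches, so Match.
{freq=19, power=9, band=beta, channel=9}: freq = 19 — does not pass, so No match.
{freq=17, power=13, band=beta, channel=10}: freq = 17 — does not pass, so No match.
{freq=7, power=6, band=beta, channel=2}: freq = 7 — matches, so Match.

Match, No match, No match, Match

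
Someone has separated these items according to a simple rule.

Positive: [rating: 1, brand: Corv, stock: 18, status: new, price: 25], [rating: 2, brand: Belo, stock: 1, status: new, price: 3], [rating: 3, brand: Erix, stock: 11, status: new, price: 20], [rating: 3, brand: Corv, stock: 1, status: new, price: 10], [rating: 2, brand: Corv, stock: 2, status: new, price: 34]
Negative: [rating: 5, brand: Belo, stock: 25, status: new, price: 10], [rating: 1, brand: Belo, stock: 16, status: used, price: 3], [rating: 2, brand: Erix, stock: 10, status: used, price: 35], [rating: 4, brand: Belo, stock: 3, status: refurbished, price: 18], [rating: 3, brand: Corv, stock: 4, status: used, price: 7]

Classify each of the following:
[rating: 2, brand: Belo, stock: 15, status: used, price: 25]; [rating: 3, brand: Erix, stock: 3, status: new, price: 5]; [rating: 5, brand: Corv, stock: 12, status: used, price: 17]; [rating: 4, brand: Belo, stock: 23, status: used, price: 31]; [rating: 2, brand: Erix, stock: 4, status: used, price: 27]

Negative, Positive, Negative, Negative, Negative

The rule appears to be: status is new AND rating ≤ 3.
[rating: 2, brand: Belo, stock: 15, status: used, price: 25] — status is used, rating = 2, hence Negative. [rating: 3, brand: Erix, stock: 3, status: new, price: 5] — status is new, rating = 3, hence Positive. [rating: 5, brand: Corv, stock: 12, status: used, price: 17] — status is used, rating = 5, hence Negative. [rating: 4, brand: Belo, stock: 23, status: used, price: 31] — status is used, rating = 4, hence Negative. [rating: 2, brand: Erix, stock: 4, status: used, price: 27] — status is used, rating = 2, hence Negative.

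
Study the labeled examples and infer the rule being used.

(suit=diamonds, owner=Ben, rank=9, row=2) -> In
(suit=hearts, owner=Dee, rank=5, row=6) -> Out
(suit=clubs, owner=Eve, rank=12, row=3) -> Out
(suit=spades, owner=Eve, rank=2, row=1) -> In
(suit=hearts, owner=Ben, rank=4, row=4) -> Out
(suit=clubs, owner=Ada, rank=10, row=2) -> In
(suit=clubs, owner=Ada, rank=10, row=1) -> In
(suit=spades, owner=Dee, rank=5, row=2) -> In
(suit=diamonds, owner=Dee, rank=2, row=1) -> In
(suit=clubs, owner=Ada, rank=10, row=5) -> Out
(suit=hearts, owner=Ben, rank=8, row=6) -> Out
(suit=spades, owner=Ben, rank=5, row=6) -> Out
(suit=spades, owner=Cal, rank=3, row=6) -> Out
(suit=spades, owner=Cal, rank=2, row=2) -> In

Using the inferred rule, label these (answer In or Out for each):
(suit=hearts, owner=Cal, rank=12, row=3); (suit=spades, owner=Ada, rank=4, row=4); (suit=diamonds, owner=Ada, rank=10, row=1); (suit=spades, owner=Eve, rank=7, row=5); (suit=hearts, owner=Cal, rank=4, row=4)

'In' ⟺ row ≤ 2.
Out: (suit=hearts, owner=Cal, rank=12, row=3), since row = 3.
Out: (suit=spades, owner=Ada, rank=4, row=4), since row = 4.
In: (suit=diamonds, owner=Ada, rank=10, row=1), since row = 1.
Out: (suit=spades, owner=Eve, rank=7, row=5), since row = 5.
Out: (suit=hearts, owner=Cal, rank=4, row=4), since row = 4.

Out, Out, In, Out, Out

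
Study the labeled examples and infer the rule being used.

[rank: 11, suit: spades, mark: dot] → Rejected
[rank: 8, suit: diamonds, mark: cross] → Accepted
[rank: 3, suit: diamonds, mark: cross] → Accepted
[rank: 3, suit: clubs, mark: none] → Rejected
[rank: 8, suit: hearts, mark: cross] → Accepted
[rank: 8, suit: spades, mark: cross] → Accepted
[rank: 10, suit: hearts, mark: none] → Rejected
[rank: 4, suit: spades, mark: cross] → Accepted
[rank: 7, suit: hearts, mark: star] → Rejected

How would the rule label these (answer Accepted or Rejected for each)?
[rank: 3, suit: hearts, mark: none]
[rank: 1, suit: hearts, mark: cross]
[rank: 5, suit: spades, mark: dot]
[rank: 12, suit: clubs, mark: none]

Rejected, Accepted, Rejected, Rejected

Looking at the examples, the only property every 'Accepted' case has and every 'Rejected' case lacks is: mark is cross.
[rank: 3, suit: hearts, mark: none]: Rejected (mark is none).
[rank: 1, suit: hearts, mark: cross]: Accepted (mark is cross).
[rank: 5, suit: spades, mark: dot]: Rejected (mark is dot).
[rank: 12, suit: clubs, mark: none]: Rejected (mark is none).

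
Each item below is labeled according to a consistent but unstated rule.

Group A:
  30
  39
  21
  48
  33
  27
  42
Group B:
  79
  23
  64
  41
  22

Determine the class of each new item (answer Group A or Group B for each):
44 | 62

Group B, Group B

The rule appears to be: multiple of 3.
44: 44 = 3·14 + 2 — fails this test, so Group B.
62: 62 = 3·20 + 2 — fails this test, so Group B.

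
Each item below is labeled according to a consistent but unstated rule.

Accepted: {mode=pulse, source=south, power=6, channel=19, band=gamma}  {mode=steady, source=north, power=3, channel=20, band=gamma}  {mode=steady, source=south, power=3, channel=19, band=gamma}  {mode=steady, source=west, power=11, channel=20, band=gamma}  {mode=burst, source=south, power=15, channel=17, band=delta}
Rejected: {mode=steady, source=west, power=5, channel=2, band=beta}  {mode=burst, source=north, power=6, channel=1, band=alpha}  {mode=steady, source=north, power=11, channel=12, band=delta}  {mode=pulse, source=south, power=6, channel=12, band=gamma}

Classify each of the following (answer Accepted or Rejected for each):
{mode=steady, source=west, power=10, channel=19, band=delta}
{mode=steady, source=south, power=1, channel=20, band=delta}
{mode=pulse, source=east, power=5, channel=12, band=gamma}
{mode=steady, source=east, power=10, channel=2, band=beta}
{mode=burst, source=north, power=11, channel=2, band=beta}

All 'Accepted' examples share one property — channel ≥ 17 — and every 'Rejected' example lacks it.

Accepted, Accepted, Rejected, Rejected, Rejected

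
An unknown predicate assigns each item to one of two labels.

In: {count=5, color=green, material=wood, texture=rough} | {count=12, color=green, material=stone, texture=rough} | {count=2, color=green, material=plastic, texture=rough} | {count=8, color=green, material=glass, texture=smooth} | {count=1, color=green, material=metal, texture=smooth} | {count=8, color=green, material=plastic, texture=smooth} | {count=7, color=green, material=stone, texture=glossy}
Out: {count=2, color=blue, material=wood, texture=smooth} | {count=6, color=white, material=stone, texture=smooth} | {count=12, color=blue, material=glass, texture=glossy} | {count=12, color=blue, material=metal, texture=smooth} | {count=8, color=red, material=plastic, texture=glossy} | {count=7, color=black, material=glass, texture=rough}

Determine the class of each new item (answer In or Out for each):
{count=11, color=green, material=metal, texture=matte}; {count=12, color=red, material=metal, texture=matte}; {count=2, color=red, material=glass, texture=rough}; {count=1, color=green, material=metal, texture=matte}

In, Out, Out, In

The classifier is using: color is green.
{count=11, color=green, material=metal, texture=matte}: color is green — checks out, so In. {count=12, color=red, material=metal, texture=matte}: color is red — fails this test, so Out. {count=2, color=red, material=glass, texture=rough}: color is red — fails this test, so Out. {count=1, color=green, material=metal, texture=matte}: color is green — checks out, so In.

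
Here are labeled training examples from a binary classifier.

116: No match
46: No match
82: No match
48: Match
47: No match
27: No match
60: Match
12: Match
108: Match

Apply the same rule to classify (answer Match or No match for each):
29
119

'Match' ⟺ multiple of 6.

No match, No match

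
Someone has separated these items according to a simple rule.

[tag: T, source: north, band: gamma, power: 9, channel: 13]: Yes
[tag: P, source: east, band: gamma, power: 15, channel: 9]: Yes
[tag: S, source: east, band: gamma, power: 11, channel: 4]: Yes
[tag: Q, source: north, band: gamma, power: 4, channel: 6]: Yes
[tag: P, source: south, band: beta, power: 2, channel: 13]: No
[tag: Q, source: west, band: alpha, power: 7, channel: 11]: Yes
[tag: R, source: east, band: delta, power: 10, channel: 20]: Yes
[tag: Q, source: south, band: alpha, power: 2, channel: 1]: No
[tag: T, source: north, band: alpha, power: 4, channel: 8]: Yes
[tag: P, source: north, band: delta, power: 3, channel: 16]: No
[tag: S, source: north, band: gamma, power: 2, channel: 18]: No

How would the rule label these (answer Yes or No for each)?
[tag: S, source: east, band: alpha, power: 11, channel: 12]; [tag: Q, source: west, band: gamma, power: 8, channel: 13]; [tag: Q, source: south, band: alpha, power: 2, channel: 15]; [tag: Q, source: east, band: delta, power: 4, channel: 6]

Yes, Yes, No, Yes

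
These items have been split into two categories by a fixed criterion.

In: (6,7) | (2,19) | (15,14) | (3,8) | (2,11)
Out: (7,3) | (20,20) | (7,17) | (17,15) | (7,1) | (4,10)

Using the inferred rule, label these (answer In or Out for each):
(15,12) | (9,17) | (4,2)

In, Out, Out

The distinguishing property — sum is odd — holds for all the 'In' cases and none of the 'Out' cases.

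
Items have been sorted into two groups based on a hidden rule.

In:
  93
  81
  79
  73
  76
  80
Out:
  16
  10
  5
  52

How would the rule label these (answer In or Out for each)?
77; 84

In, In

The classifier is using: at least 73.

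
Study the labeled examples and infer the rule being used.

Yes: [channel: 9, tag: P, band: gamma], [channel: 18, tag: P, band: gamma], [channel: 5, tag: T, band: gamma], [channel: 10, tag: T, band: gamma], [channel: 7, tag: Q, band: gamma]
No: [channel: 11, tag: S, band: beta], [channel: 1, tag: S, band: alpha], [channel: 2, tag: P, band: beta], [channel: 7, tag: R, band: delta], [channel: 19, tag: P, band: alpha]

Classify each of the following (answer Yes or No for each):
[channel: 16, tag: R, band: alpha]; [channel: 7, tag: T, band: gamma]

No, Yes

The simplest hypothesis consistent with all the labels is: band is gamma.
[channel: 16, tag: R, band: alpha]: band is alpha — does not fit, so No.
[channel: 7, tag: T, band: gamma]: band is gamma — checks out, so Yes.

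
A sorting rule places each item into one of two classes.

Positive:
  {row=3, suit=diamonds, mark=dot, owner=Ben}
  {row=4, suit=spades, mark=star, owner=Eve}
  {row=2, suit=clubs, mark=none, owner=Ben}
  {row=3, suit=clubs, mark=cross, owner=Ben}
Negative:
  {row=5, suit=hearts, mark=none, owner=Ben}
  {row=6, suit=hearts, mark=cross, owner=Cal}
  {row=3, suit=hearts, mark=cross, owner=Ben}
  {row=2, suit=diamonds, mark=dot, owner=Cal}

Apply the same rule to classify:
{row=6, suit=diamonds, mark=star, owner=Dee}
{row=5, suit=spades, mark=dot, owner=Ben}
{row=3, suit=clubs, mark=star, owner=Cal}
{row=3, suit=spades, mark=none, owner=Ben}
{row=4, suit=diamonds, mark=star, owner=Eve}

One predicate separates the groups cleanly: owner is not Cal AND suit is not hearts.
{row=6, suit=diamonds, mark=star, owner=Dee} — owner is Dee, suit is diamonds, hence Positive. {row=5, suit=spades, mark=dot, owner=Ben} — owner is Ben, suit is spades, hence Positive. {row=3, suit=clubs, mark=star, owner=Cal} — owner is Cal, suit is clubs, hence Negative. {row=3, suit=spades, mark=none, owner=Ben} — owner is Ben, suit is spades, hence Positive. {row=4, suit=diamonds, mark=star, owner=Eve} — owner is Eve, suit is diamonds, hence Positive.

Positive, Positive, Negative, Positive, Positive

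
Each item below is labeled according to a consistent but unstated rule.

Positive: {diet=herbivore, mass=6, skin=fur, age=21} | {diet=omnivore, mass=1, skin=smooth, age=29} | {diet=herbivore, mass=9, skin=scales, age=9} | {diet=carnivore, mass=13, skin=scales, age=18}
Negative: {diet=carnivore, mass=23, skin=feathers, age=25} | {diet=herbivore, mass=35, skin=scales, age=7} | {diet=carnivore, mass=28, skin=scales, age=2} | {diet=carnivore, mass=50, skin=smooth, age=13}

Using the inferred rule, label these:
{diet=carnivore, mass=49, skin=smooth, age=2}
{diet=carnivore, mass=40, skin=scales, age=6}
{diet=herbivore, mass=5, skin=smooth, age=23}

The distinguishing property — mass ≤ 13 — holds for all the 'Positive' cases and none of the 'Negative' cases.
{diet=carnivore, mass=49, skin=smooth, age=2}: Negative (mass = 49).
{diet=carnivore, mass=40, skin=scales, age=6}: Negative (mass = 40).
{diet=herbivore, mass=5, skin=smooth, age=23}: Positive (mass = 5).

Negative, Negative, Positive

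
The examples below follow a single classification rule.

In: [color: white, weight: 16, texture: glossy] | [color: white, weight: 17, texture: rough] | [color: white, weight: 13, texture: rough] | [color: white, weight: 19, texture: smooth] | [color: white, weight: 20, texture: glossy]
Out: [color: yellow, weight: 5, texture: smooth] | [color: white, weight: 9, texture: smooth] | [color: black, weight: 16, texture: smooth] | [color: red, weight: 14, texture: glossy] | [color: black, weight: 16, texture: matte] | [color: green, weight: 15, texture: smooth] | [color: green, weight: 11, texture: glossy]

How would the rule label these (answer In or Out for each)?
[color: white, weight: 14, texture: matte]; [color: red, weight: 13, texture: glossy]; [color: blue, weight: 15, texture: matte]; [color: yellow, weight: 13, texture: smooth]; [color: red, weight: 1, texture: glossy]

In, Out, Out, Out, Out

The simplest hypothesis consistent with all the labels is: color is white AND weight ≥ 11.
[color: white, weight: 14, texture: matte]: In (color is white, weight = 14).
[color: red, weight: 13, texture: glossy]: Out (color is red, weight = 13).
[color: blue, weight: 15, texture: matte]: Out (color is blue, weight = 15).
[color: yellow, weight: 13, texture: smooth]: Out (color is yellow, weight = 13).
[color: red, weight: 1, texture: glossy]: Out (color is red, weight = 1).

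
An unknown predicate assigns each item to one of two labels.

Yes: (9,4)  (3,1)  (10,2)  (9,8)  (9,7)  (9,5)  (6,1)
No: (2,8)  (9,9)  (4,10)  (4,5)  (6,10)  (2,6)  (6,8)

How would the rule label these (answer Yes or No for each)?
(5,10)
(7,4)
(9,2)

No, Yes, Yes

One predicate separates the groups cleanly: first > second.
(5,10): 5 < 10 — does not fit, so No. (7,4): 7 > 4 — has this property, so Yes. (9,2): 9 > 2 — has this property, so Yes.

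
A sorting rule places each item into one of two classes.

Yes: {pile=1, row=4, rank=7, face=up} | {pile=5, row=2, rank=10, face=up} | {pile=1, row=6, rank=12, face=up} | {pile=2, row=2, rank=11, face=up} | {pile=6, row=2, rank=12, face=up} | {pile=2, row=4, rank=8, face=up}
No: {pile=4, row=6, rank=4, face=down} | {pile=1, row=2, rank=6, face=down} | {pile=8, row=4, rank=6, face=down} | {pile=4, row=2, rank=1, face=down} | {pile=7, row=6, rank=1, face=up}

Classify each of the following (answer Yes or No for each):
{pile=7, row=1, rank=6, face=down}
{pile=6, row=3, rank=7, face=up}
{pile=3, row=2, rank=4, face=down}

No, Yes, No

The common property of the 'Yes' items is: rank ≥ 7. No 'No' item has it.
{pile=7, row=1, rank=6, face=down}: rank = 6, does not fit → No.
{pile=6, row=3, rank=7, face=up}: rank = 7, checks out → Yes.
{pile=3, row=2, rank=4, face=down}: rank = 4, does not fit → No.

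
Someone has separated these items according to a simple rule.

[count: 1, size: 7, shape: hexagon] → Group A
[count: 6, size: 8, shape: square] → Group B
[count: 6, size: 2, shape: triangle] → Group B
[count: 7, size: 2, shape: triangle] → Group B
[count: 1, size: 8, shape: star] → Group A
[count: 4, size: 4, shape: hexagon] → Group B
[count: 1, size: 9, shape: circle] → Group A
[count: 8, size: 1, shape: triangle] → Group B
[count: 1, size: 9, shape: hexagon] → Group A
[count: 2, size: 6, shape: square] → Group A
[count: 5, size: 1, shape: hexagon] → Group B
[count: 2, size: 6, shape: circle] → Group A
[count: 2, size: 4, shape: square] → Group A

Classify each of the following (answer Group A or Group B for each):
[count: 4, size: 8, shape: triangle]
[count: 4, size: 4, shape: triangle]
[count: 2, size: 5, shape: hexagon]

Group B, Group B, Group A

Every 'Group A' example satisfies: count ≤ 2. None of the 'Group B' examples do.
[count: 4, size: 8, shape: triangle] — count = 4, hence Group B.
[count: 4, size: 4, shape: triangle] — count = 4, hence Group B.
[count: 2, size: 5, shape: hexagon] — count = 2, hence Group A.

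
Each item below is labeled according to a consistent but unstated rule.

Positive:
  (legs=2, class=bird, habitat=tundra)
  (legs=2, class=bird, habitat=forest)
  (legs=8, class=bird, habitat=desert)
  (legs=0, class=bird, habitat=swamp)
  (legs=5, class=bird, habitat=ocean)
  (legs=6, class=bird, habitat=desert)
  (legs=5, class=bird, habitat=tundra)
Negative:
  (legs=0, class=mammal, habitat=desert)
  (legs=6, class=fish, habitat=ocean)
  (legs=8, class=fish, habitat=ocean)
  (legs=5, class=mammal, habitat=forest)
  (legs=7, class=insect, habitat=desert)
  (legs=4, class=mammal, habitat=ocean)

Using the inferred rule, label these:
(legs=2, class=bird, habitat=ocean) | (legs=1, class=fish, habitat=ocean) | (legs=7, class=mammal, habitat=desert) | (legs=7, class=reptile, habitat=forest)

The common property of the 'Positive' items is: class is bird. No 'Negative' item has it.
(legs=2, class=bird, habitat=ocean): class is bird, passes → Positive.
(legs=1, class=fish, habitat=ocean): class is fish, does not pass → Negative.
(legs=7, class=mammal, habitat=desert): class is mammal, does not pass → Negative.
(legs=7, class=reptile, habitat=forest): class is reptile, does not pass → Negative.

Positive, Negative, Negative, Negative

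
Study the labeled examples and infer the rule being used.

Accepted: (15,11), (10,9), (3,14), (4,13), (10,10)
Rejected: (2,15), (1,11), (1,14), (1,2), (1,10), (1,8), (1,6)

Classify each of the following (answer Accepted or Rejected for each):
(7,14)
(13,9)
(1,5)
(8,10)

Every 'Accepted' example satisfies: first ≥ 3. None of the 'Rejected' examples do.
(7,14) — first 7, hence Accepted.
(13,9) — first 13, hence Accepted.
(1,5) — first 1, hence Rejected.
(8,10) — first 8, hence Accepted.

Accepted, Accepted, Rejected, Accepted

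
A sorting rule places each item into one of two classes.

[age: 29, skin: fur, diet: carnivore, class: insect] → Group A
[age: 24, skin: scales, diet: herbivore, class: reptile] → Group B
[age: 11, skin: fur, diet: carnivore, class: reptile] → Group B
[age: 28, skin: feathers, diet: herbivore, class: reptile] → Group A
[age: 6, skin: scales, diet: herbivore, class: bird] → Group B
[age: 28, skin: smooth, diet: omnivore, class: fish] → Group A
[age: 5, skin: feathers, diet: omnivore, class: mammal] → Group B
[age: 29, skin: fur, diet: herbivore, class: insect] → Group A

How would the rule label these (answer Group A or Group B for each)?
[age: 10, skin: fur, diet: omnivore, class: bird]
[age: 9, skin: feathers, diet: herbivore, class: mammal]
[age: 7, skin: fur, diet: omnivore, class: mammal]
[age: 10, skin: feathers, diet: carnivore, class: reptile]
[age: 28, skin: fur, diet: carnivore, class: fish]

The rule appears to be: age ≥ 28.

Group B, Group B, Group B, Group B, Group A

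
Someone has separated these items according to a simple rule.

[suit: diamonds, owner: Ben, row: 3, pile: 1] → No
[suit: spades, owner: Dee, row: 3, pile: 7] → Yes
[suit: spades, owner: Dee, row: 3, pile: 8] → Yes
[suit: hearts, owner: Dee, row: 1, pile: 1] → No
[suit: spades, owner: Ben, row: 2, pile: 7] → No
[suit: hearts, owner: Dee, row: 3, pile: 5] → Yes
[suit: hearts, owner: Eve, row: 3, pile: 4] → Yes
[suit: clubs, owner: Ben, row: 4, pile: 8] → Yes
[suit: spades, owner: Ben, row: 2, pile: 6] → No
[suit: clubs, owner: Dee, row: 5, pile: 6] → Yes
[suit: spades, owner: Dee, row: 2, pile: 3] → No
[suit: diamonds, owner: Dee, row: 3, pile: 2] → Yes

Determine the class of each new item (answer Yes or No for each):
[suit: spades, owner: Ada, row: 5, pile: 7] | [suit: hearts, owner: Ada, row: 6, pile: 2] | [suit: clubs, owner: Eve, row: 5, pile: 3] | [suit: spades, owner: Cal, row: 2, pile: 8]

The distinguishing property — pile ≥ 2 AND row ≥ 3 — holds for all the 'Yes' cases and none of the 'No' cases.
Yes: [suit: spades, owner: Ada, row: 5, pile: 7], since pile = 7, row = 5. Yes: [suit: hearts, owner: Ada, row: 6, pile: 2], since pile = 2, row = 6. Yes: [suit: clubs, owner: Eve, row: 5, pile: 3], since pile = 3, row = 5. No: [suit: spades, owner: Cal, row: 2, pile: 8], since pile = 8, row = 2.

Yes, Yes, Yes, No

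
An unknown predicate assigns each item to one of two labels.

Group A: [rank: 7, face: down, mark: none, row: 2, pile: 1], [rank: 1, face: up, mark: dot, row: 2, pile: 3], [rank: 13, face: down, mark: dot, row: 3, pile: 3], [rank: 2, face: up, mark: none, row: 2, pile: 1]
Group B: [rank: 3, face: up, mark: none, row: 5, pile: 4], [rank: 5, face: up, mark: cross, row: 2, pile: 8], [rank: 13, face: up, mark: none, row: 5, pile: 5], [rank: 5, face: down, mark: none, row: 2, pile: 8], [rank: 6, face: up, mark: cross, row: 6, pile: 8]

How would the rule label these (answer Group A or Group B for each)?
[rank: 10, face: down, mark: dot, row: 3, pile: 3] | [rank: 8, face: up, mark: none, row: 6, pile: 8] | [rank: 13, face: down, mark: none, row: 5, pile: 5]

Group A, Group B, Group B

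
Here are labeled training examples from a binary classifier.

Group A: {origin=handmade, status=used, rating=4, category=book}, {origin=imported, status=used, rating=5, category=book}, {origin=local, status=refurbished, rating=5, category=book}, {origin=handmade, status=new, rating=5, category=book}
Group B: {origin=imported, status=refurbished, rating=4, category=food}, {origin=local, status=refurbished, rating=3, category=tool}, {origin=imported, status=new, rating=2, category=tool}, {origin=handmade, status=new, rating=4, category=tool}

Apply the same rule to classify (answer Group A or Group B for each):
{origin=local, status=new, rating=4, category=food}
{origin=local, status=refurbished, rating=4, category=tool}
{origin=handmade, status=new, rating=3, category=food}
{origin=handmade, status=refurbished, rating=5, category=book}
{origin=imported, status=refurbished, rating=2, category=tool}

Group B, Group B, Group B, Group A, Group B

A rule that fits every label: category is book — true of each 'Group A' example, false of each 'Group B' one.
{origin=local, status=new, rating=4, category=food} → category is food → Group B. {origin=local, status=refurbished, rating=4, category=tool} → category is tool → Group B. {origin=handmade, status=new, rating=3, category=food} → category is food → Group B. {origin=handmade, status=refurbished, rating=5, category=book} → category is book → Group A. {origin=imported, status=refurbished, rating=2, category=tool} → category is tool → Group B.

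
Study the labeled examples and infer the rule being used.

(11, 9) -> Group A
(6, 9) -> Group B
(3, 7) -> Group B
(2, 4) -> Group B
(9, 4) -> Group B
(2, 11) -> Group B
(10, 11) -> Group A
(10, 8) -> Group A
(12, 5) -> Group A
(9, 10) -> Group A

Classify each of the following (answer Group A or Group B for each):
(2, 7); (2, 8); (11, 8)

Group B, Group B, Group A

A rule that fits every label: sum ≥ 17 — true of each 'Group A' example, false of each 'Group B' one.
(2, 7) → 2+7 = 9 → Group B. (2, 8) → 2+8 = 10 → Group B. (11, 8) → 11+8 = 19 → Group A.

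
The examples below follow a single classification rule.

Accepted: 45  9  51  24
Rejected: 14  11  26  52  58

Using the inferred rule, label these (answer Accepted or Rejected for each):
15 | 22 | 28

One predicate separates the groups cleanly: multiple of 3.

Accepted, Rejected, Rejected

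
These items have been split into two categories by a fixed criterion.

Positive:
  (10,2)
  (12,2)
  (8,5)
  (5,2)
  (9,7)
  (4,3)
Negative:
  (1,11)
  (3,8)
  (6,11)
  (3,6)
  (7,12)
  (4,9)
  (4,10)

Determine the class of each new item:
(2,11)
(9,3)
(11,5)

All 'Positive' examples share one property — first > second — and every 'Negative' example lacks it.
(2,11) — 2 < 11, hence Negative.
(9,3) — 9 > 3, hence Positive.
(11,5) — 11 > 5, hence Positive.

Negative, Positive, Positive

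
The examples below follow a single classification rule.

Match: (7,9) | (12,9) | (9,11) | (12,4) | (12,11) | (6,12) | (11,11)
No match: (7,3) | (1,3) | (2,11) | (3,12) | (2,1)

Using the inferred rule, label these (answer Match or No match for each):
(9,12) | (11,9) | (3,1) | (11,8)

'Match' ⟺ sum ≥ 16.

Match, Match, No match, Match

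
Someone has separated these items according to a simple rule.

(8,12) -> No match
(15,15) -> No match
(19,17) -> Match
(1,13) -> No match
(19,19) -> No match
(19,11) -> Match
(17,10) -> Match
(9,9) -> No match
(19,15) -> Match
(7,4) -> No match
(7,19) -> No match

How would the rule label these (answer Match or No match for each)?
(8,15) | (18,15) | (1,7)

The pattern is that an item is 'Match' exactly when: first > second AND sum ≥ 14.

No match, Match, No match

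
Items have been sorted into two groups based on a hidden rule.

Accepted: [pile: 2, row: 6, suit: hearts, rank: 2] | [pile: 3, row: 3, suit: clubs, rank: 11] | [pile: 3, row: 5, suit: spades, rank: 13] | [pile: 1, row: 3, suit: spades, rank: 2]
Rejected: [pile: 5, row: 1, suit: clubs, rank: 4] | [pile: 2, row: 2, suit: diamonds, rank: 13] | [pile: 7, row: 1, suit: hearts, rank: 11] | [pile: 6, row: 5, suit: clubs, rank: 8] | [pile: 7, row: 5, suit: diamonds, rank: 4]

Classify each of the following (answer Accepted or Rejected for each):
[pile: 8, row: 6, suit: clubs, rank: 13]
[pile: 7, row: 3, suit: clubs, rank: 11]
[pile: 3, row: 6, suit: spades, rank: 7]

Rejected, Rejected, Accepted

The rule appears to be: row ≥ 3 AND pile ≤ 3.
[pile: 8, row: 6, suit: clubs, rank: 13] → row = 6, pile = 8 → Rejected.
[pile: 7, row: 3, suit: clubs, rank: 11] → row = 3, pile = 7 → Rejected.
[pile: 3, row: 6, suit: spades, rank: 7] → row = 6, pile = 3 → Accepted.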